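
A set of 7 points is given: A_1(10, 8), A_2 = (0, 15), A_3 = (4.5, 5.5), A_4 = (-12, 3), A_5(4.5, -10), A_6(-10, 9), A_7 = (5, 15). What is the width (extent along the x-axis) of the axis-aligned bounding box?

22

max x = 10, min x = -12, so width = 22.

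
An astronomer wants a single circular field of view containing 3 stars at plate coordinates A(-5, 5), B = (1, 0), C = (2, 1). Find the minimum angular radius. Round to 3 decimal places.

4.031

Side lengths²: AB² = 61, AC² = 65, BC² = 2.
Since AC² = 65 ≥ 61 + 2 = 63, the angle opposite AC is not acute, so the smallest enclosing circle has AC as diameter.
Centre = midpoint of AC = (-1.5, 3), r² = 65/4 = 16.25.
r = √(16.25) ≈ 4.031.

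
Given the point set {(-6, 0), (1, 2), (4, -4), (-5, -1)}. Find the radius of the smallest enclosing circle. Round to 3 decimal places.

5.385

The minimum enclosing circle of a finite set is fixed by two of the points (as a diameter) or three (as a circumcircle).
The farthest pair is (-6, 0)–(4, -4) with squared distance 116. The circle on this segment as diameter has centre (-1, -2) and r² = 116/4 = 29.
Check (1, 2): distance² to centre = 20 ≤ 29, so it lies inside.
All remaining points lie in this disk, and no smaller disk contains both endpoints, so this is the minimum enclosing circle.
r = √29 ≈ 5.385.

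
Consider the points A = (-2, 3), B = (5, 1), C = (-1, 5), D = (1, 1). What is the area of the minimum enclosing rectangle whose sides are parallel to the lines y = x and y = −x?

In coordinates u = x + y, v = x − y the rectangle is axis-aligned; the map (x,y)→(u,v) scales areas by 2.
u-values: 1, 6, 4, 2; range = 6 − 1 = 5.
v-values: -5, 4, -6, 0; range = 4 − (-6) = 10.
Area = (5 × 10) / 2 = 25.

25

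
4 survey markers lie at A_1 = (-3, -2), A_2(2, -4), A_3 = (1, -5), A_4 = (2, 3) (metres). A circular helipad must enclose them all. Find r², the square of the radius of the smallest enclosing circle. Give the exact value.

1625/98

The minimum enclosing circle is determined by three boundary points: A_1, A_3, A_4.
Their circumcentre is (13/14, -13/14) with r² = 1625/98.
The farthest remaining point A_2 is at distance² 1037/98 ≤ 1625/98.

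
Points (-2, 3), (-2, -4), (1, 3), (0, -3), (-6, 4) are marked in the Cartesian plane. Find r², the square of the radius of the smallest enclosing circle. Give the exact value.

3625/169

By Welzl's lemma the MEC is supported by two points (diametrically opposite) or three points (on a circumcircle).
The minimum enclosing circle is determined by three boundary points: (-2, -4), (1, 3), (-6, 4).
Their circumcentre is (-38/13, 7/13) with r² = 3625/169.
The farthest remaining point (0, -3) is at distance² 3560/169 ≤ 3625/169.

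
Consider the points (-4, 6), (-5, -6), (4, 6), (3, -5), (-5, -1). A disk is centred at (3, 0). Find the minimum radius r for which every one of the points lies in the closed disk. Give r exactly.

The required radius is the distance from (3, 0) to the farthest point.
Squared distances: 85, 100, 37, 25, 65.
Maximum is 100, attained at (-5, -6).
r = √100 = 10.

10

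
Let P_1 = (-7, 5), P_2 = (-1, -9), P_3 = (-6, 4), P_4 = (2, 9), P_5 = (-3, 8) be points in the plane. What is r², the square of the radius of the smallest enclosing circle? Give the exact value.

The minimum enclosing circle of a finite set is fixed by two of the points (as a diameter) or three (as a circumcircle).
The farthest pair is P_2–P_4 with squared distance 333. The circle on this segment as diameter has centre (0.5, 0) and r² = 333/4 = 83.25.
Check P_1: distance² to centre = 81.25 ≤ 83.25, so it lies inside.
All remaining points lie in this disk, and no smaller disk contains both endpoints, so this is the minimum enclosing circle.

83.25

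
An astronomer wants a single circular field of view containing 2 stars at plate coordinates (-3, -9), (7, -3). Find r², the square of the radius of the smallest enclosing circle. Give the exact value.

34

The smallest circle enclosing two points has them as diameter endpoints.
Centre = midpoint = (2, -6); r² = |(-3, -9)−(7, -3)|²/4 = 136/4 = 34.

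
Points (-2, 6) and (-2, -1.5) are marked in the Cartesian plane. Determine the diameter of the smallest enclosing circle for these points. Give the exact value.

7.5

The smallest circle enclosing two points has them as diameter endpoints.
Centre = midpoint = (-2, 2.25); r² = |(-2, 6)−(-2, -1.5)|²/4 = 56.25/4 = 14.0625.
Diameter = 2r = 2√(14.0625) = 7.5.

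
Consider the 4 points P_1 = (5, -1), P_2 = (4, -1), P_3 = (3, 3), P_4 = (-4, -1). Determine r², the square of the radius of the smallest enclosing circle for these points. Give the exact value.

20.3125

A smallest enclosing disk is always determined by at most three of the input points on its boundary.
The minimum enclosing circle is determined by three boundary points: P_1, P_3, P_4.
Their circumcentre is (0.5, -0.75) with r² = 20.3125.
The farthest remaining point P_2 is at distance² 12.3125 ≤ 20.3125.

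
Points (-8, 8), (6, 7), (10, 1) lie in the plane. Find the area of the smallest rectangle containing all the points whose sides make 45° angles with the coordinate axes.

162.5

In coordinates u = x + y, v = x − y the rectangle is axis-aligned; the map (x,y)→(u,v) scales areas by 2.
u-values: 0, 13, 11; range = 13 − 0 = 13.
v-values: -16, -1, 9; range = 9 − (-16) = 25.
Area = (13 × 25) / 2 = 162.5.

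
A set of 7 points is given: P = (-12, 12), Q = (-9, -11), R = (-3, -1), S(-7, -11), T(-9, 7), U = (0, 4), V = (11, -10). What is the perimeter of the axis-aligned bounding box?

92

Width = max x − min x = 11 − (-12) = 23.
Height = max y − min y = 12 − (-11) = 23.
Perimeter = 2(23 + 23) = 92.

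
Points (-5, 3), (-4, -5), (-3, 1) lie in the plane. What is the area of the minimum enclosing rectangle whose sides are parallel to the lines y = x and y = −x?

31.5

In coordinates u = x + y, v = x − y the rectangle is axis-aligned; the map (x,y)→(u,v) scales areas by 2.
u-values: -2, -9, -2; range = -2 − (-9) = 7.
v-values: -8, 1, -4; range = 1 − (-8) = 9.
Area = (7 × 9) / 2 = 31.5.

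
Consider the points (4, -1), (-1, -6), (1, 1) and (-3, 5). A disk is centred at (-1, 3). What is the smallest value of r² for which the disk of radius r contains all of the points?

81

The required radius is the distance from (-1, 3) to the farthest point.
Squared distances: 41, 81, 8, 8.
Maximum is 81, attained at (-1, -6).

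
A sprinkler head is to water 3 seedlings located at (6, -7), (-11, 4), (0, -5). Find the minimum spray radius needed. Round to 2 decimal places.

10.12

Call the three points A, B, C in the order given.
Side lengths²: AB² = 410, AC² = 40, BC² = 202.
Since AB² = 410 ≥ 202 + 40 = 242, the angle opposite AB is not acute, so the smallest enclosing circle has AB as diameter.
Centre = midpoint of AB = (-2.5, -1.5), r² = 410/4 = 102.5.
r = √(102.5) ≈ 10.12.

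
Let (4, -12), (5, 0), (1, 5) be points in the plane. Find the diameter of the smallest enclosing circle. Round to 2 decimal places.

Call the three points A, B, C in the order given.
Side lengths²: AB² = 145, AC² = 298, BC² = 41.
Since AC² = 298 ≥ 145 + 41 = 186, the angle opposite AC is not acute, so the smallest enclosing circle has AC as diameter.
Centre = midpoint of AC = (2.5, -3.5), r² = 298/4 = 74.5.
Diameter = 2r = 2√(74.5) ≈ 17.26.

17.26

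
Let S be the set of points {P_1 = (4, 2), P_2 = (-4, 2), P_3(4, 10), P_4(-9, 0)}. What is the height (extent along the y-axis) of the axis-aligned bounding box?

max y = 10, min y = 0, so height = 10.

10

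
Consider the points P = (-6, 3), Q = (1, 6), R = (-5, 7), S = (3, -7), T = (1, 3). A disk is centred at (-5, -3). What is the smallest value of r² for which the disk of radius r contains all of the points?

The required radius is the distance from (-5, -3) to the farthest point.
Squared distances: 37, 117, 100, 80, 72.
Maximum is 117, attained at Q.

117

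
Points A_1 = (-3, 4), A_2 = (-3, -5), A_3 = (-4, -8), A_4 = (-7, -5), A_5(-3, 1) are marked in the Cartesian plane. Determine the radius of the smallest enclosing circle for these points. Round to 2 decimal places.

The minimum enclosing circle of a finite set is fixed by two of the points (as a diameter) or three (as a circumcircle).
The farthest pair is A_1–A_3 with squared distance 145. The circle on this segment as diameter has centre (-3.5, -2) and r² = 145/4 = 36.25.
Check A_2: distance² to centre = 9.25 ≤ 36.25, so it lies inside.
All remaining points lie in this disk, and no smaller disk contains both endpoints, so this is the minimum enclosing circle.
r = √(36.25) ≈ 6.02.

6.02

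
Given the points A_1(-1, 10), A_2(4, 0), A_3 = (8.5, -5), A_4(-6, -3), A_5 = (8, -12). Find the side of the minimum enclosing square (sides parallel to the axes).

22

The bounding box has width 14.5 and height 22.
An axis-aligned square enclosing the set must have side ≥ max(width, height).
So the minimum side is max(14.5, 22) = 22.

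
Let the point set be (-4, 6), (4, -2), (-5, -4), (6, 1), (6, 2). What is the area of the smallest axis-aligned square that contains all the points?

The bounding box has width 11 and height 10.
An axis-aligned square enclosing the set must have side ≥ max(width, height).
So the minimum side is max(11, 10) = 11.
Area = 11² = 121.

121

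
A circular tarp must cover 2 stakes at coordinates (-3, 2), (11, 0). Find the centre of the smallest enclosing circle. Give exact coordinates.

(4, 1)

The smallest circle enclosing two points has them as diameter endpoints.
Centre = midpoint = (4, 1); r² = |(-3, 2)−(11, 0)|²/4 = 200/4 = 50.
Centre = (4, 1).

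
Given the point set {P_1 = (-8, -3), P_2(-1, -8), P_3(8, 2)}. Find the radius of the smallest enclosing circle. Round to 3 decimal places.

8.382

Side lengths²: P_1P_2² = 74, P_1P_3² = 281, P_2P_3² = 181.
Since P_1P_3² = 281 ≥ 181 + 74 = 255, the angle opposite P_1P_3 is not acute, so the smallest enclosing circle has P_1P_3 as diameter.
Centre = midpoint of P_1P_3 = (0, -0.5), r² = 281/4 = 70.25.
r = √(70.25) ≈ 8.382.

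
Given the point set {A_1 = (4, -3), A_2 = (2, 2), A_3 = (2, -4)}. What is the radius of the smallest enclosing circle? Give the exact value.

3

Side lengths²: A_1A_2² = 29, A_1A_3² = 5, A_2A_3² = 36.
Since A_2A_3² = 36 ≥ 29 + 5 = 34, the angle opposite A_2A_3 is not acute, so the smallest enclosing circle has A_2A_3 as diameter.
Centre = midpoint of A_2A_3 = (2, -1), r² = 36/4 = 9.
r = √9 = 3.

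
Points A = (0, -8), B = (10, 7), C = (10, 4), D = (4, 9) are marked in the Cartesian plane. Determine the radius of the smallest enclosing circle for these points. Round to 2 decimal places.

By Welzl's lemma the MEC is supported by two points (diametrically opposite) or three points (on a circumcircle).
The minimum enclosing circle is determined by three boundary points: A, B, D.
Their circumcentre is (95/22, -1/22) with r² = 19825/242.
The farthest remaining point C is at distance² 11773/242 ≤ 19825/242.
r = √(19825/242) ≈ 9.05.

9.05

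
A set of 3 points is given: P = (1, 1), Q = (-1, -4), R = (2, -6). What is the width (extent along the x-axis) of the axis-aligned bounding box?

max x = 2, min x = -1, so width = 3.

3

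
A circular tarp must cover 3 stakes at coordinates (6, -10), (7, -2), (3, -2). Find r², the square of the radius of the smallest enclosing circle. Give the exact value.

Call the three points A, B, C in the order given.
Side lengths²: AB² = 65, AC² = 73, BC² = 16.
Since AC² = 73 < 65 + 16 = 81, the triangle is acute, so the smallest enclosing circle is the circumcircle.
Circumcentre = (5, -5.8125), r² = 18.53515625.

18.53515625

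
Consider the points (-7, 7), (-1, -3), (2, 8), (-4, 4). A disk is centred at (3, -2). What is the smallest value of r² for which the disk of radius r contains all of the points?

The required radius is the distance from (3, -2) to the farthest point.
Squared distances: 181, 17, 101, 85.
Maximum is 181, attained at (-7, 7).

181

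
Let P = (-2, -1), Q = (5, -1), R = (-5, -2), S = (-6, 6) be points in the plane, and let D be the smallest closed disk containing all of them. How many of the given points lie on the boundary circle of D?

2

The farthest pair is Q–S with squared distance 170. The circle on this segment as diameter has centre (-0.5, 2.5) and r² = 170/4 = 42.5.
Check P: distance² to centre = 14.5 ≤ 42.5, so it lies inside.
All remaining points lie in this disk, and no smaller disk contains both endpoints, so this is the minimum enclosing circle.
The points at distance exactly r from the centre are Q, S — 2 points.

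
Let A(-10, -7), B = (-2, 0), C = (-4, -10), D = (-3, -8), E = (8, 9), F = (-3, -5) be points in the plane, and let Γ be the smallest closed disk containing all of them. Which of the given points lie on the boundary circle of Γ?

A smallest enclosing disk is always determined by at most three of the input points on its boundary.
The farthest pair is A–E with squared distance 580. The circle on this segment as diameter has centre (-1, 1) and r² = 580/4 = 145.
Check B: distance² to centre = 2 ≤ 145, so it lies inside.
All remaining points lie in this disk, and no smaller disk contains both endpoints, so this is the minimum enclosing circle.
The points at distance exactly r from the centre are A, E — 2 points.

A, E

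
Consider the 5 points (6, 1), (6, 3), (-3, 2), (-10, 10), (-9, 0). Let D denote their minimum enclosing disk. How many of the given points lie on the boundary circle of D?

The minimum enclosing circle of a finite set is fixed by two of the points (as a diameter) or three (as a circumcircle).
The farthest pair is (6, 1)–(-10, 10) with squared distance 337. The circle on this segment as diameter has centre (-2, 5.5) and r² = 337/4 = 84.25.
Check (6, 3): distance² to centre = 70.25 ≤ 84.25, so it lies inside.
All remaining points lie in this disk, and no smaller disk contains both endpoints, so this is the minimum enclosing circle.
The points at distance exactly r from the centre are (6, 1), (-10, 10) — 2 points.

2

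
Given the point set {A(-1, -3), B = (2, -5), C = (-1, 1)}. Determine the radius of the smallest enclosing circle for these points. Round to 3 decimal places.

Side lengths²: AB² = 13, AC² = 16, BC² = 45.
Since BC² = 45 ≥ 16 + 13 = 29, the angle opposite BC is not acute, so the smallest enclosing circle has BC as diameter.
Centre = midpoint of BC = (0.5, -2), r² = 45/4 = 11.25.
r = √(11.25) ≈ 3.354.

3.354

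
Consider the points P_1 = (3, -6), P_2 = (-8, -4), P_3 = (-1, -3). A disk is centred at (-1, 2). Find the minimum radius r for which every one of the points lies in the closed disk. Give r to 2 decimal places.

The required radius is the distance from (-1, 2) to the farthest point.
Squared distances: 80, 85, 25.
Maximum is 85, attained at P_2.
r = √85 ≈ 9.22.

9.22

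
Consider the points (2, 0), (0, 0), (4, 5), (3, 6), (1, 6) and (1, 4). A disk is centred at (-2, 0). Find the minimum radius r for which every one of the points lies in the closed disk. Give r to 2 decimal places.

7.81

The required radius is the distance from (-2, 0) to the farthest point.
Squared distances: 16, 4, 61, 61, 45, 25.
Maximum is 61, attained at (4, 5).
r = √61 ≈ 7.81.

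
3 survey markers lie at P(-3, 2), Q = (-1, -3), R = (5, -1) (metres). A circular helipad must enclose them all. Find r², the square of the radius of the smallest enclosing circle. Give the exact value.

18.25

Side lengths²: PQ² = 29, PR² = 73, QR² = 40.
Since PR² = 73 ≥ 40 + 29 = 69, the angle opposite PR is not acute, so the smallest enclosing circle has PR as diameter.
Centre = midpoint of PR = (1, 0.5), r² = 73/4 = 18.25.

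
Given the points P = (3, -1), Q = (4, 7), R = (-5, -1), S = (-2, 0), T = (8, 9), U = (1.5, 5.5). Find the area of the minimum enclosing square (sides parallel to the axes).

The bounding box has width 13 and height 10.
An axis-aligned square enclosing the set must have side ≥ max(width, height).
So the minimum side is max(13, 10) = 13.
Area = 13² = 169.

169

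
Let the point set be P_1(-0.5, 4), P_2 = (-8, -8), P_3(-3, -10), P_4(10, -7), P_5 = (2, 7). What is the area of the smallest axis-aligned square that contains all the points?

324

The bounding box has width 18 and height 17.
An axis-aligned square enclosing the set must have side ≥ max(width, height).
So the minimum side is max(18, 17) = 18.
Area = 18² = 324.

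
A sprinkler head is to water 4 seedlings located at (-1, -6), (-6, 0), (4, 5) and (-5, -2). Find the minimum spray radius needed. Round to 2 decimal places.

6.21

By Welzl's lemma the MEC is supported by two points (diametrically opposite) or three points (on a circumcircle).
The minimum enclosing circle is determined by three boundary points: (-1, -6), (-6, 0), (4, 5).
Their circumcentre is (7/34, 3/34) with r² = 22265/578.
The farthest remaining point (-5, -2) is at distance² 18185/578 ≤ 22265/578.
r = √(22265/578) ≈ 6.21.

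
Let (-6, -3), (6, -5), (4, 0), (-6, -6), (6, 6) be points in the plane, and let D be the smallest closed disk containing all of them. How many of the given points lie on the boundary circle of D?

2

A smallest enclosing disk is always determined by at most three of the input points on its boundary.
The farthest pair is (-6, -6)–(6, 6) with squared distance 288. The circle on this segment as diameter has centre (0, 0) and r² = 288/4 = 72.
Check (-6, -3): distance² to centre = 45 ≤ 72, so it lies inside.
All remaining points lie in this disk, and no smaller disk contains both endpoints, so this is the minimum enclosing circle.
The points at distance exactly r from the centre are (-6, -6), (6, 6) — 2 points.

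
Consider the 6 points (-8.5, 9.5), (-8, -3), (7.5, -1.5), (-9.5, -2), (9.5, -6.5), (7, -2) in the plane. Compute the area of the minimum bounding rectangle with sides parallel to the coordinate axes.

304

x ranges over [-9.5, 9.5], width 19.
y ranges over [-6.5, 9.5], height 16.
Area = 19 × 16 = 304.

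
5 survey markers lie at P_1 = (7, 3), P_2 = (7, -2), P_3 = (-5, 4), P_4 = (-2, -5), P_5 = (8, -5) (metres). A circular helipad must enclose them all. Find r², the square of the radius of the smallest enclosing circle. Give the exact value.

By Welzl's lemma the MEC is supported by two points (diametrically opposite) or three points (on a circumcircle).
The farthest pair is P_3–P_5 with squared distance 250. The circle on this segment as diameter has centre (1.5, -0.5) and r² = 250/4 = 62.5.
Check P_1: distance² to centre = 42.5 ≤ 62.5, so it lies inside.
All remaining points lie in this disk, and no smaller disk contains both endpoints, so this is the minimum enclosing circle.

62.5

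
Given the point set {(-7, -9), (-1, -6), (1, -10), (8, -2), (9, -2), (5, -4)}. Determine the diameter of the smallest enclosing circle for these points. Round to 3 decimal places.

17.464

The minimum enclosing circle of a finite set is fixed by two of the points (as a diameter) or three (as a circumcircle).
The farthest pair is (-7, -9)–(9, -2) with squared distance 305. The circle on this segment as diameter has centre (1, -5.5) and r² = 305/4 = 76.25.
Check (-1, -6): distance² to centre = 4.25 ≤ 76.25, so it lies inside.
All remaining points lie in this disk, and no smaller disk contains both endpoints, so this is the minimum enclosing circle.
Diameter = 2r = 2√(76.25) ≈ 17.464.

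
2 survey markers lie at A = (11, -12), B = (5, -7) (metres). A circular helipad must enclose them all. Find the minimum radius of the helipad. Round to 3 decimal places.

3.905

The smallest circle enclosing two points has them as diameter endpoints.
Centre = midpoint = (8, -9.5); r² = |AB|²/4 = 61/4 = 15.25.
r = √(15.25) ≈ 3.905.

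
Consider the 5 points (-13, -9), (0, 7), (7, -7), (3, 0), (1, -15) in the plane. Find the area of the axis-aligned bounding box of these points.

x ranges over [-13, 7], width 20.
y ranges over [-15, 7], height 22.
Area = 20 × 22 = 440.

440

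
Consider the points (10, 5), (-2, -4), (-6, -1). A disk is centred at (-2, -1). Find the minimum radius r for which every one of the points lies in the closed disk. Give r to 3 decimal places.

13.416

The required radius is the distance from (-2, -1) to the farthest point.
Squared distances: 180, 9, 16.
Maximum is 180, attained at (10, 5).
r = √180 ≈ 13.416.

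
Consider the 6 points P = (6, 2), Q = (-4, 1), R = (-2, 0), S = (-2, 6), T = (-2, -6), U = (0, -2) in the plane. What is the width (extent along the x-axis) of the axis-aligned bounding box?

max x = 6, min x = -4, so width = 10.

10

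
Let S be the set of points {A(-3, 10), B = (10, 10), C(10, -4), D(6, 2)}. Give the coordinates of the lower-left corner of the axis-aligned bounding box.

x-range [-3, 10], y-range [-4, 10].
The lower-left corner is (-3, -4).

(-3, -4)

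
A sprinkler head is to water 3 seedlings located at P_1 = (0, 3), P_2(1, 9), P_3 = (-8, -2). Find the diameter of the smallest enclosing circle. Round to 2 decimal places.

14.21

Side lengths²: P_1P_2² = 37, P_1P_3² = 89, P_2P_3² = 202.
Since P_2P_3² = 202 ≥ 89 + 37 = 126, the angle opposite P_2P_3 is not acute, so the smallest enclosing circle has P_2P_3 as diameter.
Centre = midpoint of P_2P_3 = (-3.5, 3.5), r² = 202/4 = 50.5.
Diameter = 2r = 2√(50.5) ≈ 14.21.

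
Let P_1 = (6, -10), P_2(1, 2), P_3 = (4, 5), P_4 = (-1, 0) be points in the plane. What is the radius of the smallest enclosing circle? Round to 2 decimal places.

The farthest pair is P_1–P_3 with squared distance 229. The circle on this segment as diameter has centre (5, -2.5) and r² = 229/4 = 57.25.
Check P_2: distance² to centre = 36.25 ≤ 57.25, so it lies inside.
All remaining points lie in this disk, and no smaller disk contains both endpoints, so this is the minimum enclosing circle.
r = √(57.25) ≈ 7.57.

7.57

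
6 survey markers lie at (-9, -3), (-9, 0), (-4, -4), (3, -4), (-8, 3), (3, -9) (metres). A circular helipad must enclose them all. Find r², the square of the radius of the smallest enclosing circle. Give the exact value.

66.25

The minimum enclosing circle of a finite set is fixed by two of the points (as a diameter) or three (as a circumcircle).
The farthest pair is (-8, 3)–(3, -9) with squared distance 265. The circle on this segment as diameter has centre (-2.5, -3) and r² = 265/4 = 66.25.
Check (-9, -3): distance² to centre = 42.25 ≤ 66.25, so it lies inside.
All remaining points lie in this disk, and no smaller disk contains both endpoints, so this is the minimum enclosing circle.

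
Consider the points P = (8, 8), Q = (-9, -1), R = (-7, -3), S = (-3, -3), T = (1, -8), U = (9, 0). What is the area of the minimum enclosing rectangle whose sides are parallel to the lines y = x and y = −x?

In coordinates u = x + y, v = x − y the rectangle is axis-aligned; the map (x,y)→(u,v) scales areas by 2.
u-values: 16, -10, -10, -6, -7, 9; range = 16 − (-10) = 26.
v-values: 0, -8, -4, 0, 9, 9; range = 9 − (-8) = 17.
Area = (26 × 17) / 2 = 221.

221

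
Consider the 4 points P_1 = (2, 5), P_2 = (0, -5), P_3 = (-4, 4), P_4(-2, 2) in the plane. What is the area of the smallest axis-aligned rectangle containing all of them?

60

x ranges over [-4, 2], width 6.
y ranges over [-5, 5], height 10.
Area = 6 × 10 = 60.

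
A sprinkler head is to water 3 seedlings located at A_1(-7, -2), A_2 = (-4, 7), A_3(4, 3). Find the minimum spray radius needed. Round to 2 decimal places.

6.10

Side lengths²: A_1A_2² = 90, A_1A_3² = 146, A_2A_3² = 80.
Since A_1A_3² = 146 < 90 + 80 = 170, the triangle is acute, so the smallest enclosing circle is the circumcircle.
Circumcentre = (-13/7, 9/7), r² = 1825/49.
r = √(1825/49) ≈ 6.10.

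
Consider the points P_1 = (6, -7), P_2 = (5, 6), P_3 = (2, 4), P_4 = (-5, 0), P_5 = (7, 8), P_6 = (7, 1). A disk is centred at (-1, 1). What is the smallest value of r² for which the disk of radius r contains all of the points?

The required radius is the distance from (-1, 1) to the farthest point.
Squared distances: 113, 61, 18, 17, 113, 64.
Maximum is 113, attained at P_1.

113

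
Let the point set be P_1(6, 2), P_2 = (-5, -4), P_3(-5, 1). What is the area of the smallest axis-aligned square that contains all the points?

The bounding box has width 11 and height 6.
An axis-aligned square enclosing the set must have side ≥ max(width, height).
So the minimum side is max(11, 6) = 11.
Area = 11² = 121.

121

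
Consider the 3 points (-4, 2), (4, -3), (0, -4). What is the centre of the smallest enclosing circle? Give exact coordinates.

Call the three points A, B, C in the order given.
Side lengths²: AB² = 89, AC² = 52, BC² = 17.
Since AB² = 89 ≥ 52 + 17 = 69, the angle opposite AB is not acute, so the smallest enclosing circle has AB as diameter.
Centre = midpoint of AB = (0, -0.5), r² = 89/4 = 22.25.
Centre = (0, -0.5).

(0, -0.5)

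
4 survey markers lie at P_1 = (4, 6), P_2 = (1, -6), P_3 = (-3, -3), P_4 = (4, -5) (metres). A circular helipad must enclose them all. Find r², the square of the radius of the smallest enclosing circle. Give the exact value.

A smallest enclosing disk is always determined by at most three of the input points on its boundary.
The minimum enclosing circle is determined by three boundary points: P_1, P_2, P_3.
Their circumcentre is (91/38, 1/38) with r² = 27625/722.
The farthest remaining point P_4 is at distance² 20101/722 ≤ 27625/722.

27625/722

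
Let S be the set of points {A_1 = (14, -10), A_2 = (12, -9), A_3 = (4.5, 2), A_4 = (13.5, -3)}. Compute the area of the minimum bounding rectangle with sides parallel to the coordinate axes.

x ranges over [4.5, 14], width 9.5.
y ranges over [-10, 2], height 12.
Area = 9.5 × 12 = 114.

114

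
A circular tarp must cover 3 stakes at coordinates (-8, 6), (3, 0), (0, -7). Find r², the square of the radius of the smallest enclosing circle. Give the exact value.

Call the three points A, B, C in the order given.
Side lengths²: AB² = 157, AC² = 233, BC² = 58.
Since AC² = 233 ≥ 157 + 58 = 215, the angle opposite AC is not acute, so the smallest enclosing circle has AC as diameter.
Centre = midpoint of AC = (-4, -0.5), r² = 233/4 = 58.25.

58.25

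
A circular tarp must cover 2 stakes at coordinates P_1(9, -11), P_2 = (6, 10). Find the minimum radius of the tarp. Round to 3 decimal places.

The smallest circle enclosing two points has them as diameter endpoints.
Centre = midpoint = (7.5, -0.5); r² = |P_1P_2|²/4 = 450/4 = 112.5.
r = √(112.5) ≈ 10.607.

10.607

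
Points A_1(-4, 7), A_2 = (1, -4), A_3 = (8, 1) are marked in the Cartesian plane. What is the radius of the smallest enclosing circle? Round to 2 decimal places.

6.84

Side lengths²: A_1A_2² = 146, A_1A_3² = 180, A_2A_3² = 74.
Since A_1A_3² = 180 < 146 + 74 = 220, the triangle is acute, so the smallest enclosing circle is the circumcircle.
Circumcentre = (24/17, 48/17), r² = 13505/289.
r = √(13505/289) ≈ 6.84.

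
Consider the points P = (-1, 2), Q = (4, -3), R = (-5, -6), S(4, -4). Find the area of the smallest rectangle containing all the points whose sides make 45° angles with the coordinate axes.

66

In coordinates u = x + y, v = x − y the rectangle is axis-aligned; the map (x,y)→(u,v) scales areas by 2.
u-values: 1, 1, -11, 0; range = 1 − (-11) = 12.
v-values: -3, 7, 1, 8; range = 8 − (-3) = 11.
Area = (12 × 11) / 2 = 66.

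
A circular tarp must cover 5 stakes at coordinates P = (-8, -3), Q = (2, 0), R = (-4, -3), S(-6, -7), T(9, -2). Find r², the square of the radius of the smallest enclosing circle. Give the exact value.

72.5

By Welzl's lemma the MEC is supported by two points (diametrically opposite) or three points (on a circumcircle).
The farthest pair is P–T with squared distance 290. The circle on this segment as diameter has centre (0.5, -2.5) and r² = 290/4 = 72.5.
Check Q: distance² to centre = 8.5 ≤ 72.5, so it lies inside.
All remaining points lie in this disk, and no smaller disk contains both endpoints, so this is the minimum enclosing circle.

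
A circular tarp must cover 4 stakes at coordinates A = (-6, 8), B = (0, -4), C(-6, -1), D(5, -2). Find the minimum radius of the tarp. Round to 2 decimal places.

7.43

A smallest enclosing disk is always determined by at most three of the input points on its boundary.
The farthest pair is A–D with squared distance 221. The circle on this segment as diameter has centre (-0.5, 3) and r² = 221/4 = 55.25.
Check B: distance² to centre = 49.25 ≤ 55.25, so it lies inside.
All remaining points lie in this disk, and no smaller disk contains both endpoints, so this is the minimum enclosing circle.
r = √(55.25) ≈ 7.43.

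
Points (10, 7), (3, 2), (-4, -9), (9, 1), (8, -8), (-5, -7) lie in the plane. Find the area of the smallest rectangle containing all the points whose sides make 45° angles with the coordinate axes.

225

In coordinates u = x + y, v = x − y the rectangle is axis-aligned; the map (x,y)→(u,v) scales areas by 2.
u-values: 17, 5, -13, 10, 0, -12; range = 17 − (-13) = 30.
v-values: 3, 1, 5, 8, 16, 2; range = 16 − 1 = 15.
Area = (30 × 15) / 2 = 225.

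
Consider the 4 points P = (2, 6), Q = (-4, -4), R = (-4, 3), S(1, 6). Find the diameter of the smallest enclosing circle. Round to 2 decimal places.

11.66

A smallest enclosing disk is always determined by at most three of the input points on its boundary.
The farthest pair is P–Q with squared distance 136. The circle on this segment as diameter has centre (-1, 1) and r² = 136/4 = 34.
Check R: distance² to centre = 13 ≤ 34, so it lies inside.
All remaining points lie in this disk, and no smaller disk contains both endpoints, so this is the minimum enclosing circle.
Diameter = 2r = 2√34 ≈ 11.66.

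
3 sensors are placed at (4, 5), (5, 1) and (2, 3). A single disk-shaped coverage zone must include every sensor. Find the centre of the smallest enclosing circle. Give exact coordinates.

Call the three points A, B, C in the order given.
Side lengths²: AB² = 17, AC² = 8, BC² = 13.
Since AB² = 17 < 13 + 8 = 21, the triangle is acute, so the smallest enclosing circle is the circumcircle.
Circumcentre = (4.1, 2.9), r² = 4.42.
Centre = (4.1, 2.9).

(4.1, 2.9)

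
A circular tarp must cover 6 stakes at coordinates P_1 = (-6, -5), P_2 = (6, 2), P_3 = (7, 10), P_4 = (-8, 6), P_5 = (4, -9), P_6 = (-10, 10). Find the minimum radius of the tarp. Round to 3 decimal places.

11.947

The minimum enclosing circle of a finite set is fixed by two of the points (as a diameter) or three (as a circumcircle).
The minimum enclosing circle is determined by three boundary points: P_3, P_5, P_6.
Their circumcentre is (-1.5, 61/38) with r² = 103045/722.
The farthest remaining point P_1 is at distance² 46121/722 ≤ 103045/722.
r = √(103045/722) ≈ 11.947.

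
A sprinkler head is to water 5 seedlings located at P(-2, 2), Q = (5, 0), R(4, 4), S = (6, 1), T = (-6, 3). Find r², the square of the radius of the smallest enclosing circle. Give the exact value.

37

The minimum enclosing circle of a finite set is fixed by two of the points (as a diameter) or three (as a circumcircle).
The farthest pair is S–T with squared distance 148. The circle on this segment as diameter has centre (0, 2) and r² = 148/4 = 37.
Check P: distance² to centre = 4 ≤ 37, so it lies inside.
All remaining points lie in this disk, and no smaller disk contains both endpoints, so this is the minimum enclosing circle.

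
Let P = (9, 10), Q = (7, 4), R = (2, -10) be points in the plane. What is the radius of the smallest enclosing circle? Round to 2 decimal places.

10.59

Side lengths²: PQ² = 40, PR² = 449, QR² = 221.
Since PR² = 449 ≥ 221 + 40 = 261, the angle opposite PR is not acute, so the smallest enclosing circle has PR as diameter.
Centre = midpoint of PR = (5.5, 0), r² = 449/4 = 112.25.
r = √(112.25) ≈ 10.59.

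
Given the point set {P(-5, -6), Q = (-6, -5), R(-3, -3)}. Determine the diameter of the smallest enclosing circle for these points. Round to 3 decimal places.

Side lengths²: PQ² = 2, PR² = 13, QR² = 13.
Since QR² = 13 < 13 + 2 = 15, the triangle is acute, so the smallest enclosing circle is the circumcircle.
Circumcentre = (-4.3, -4.3), r² = 3.38.
Diameter = 2r = 2√(3.38) ≈ 3.677.

3.677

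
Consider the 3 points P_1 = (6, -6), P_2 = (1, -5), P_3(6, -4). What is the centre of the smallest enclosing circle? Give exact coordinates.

(3.6, -5)

Side lengths²: P_1P_2² = 26, P_1P_3² = 4, P_2P_3² = 26.
Since P_2P_3² = 26 < 26 + 4 = 30, the triangle is acute, so the smallest enclosing circle is the circumcircle.
Circumcentre = (3.6, -5), r² = 6.76.
Centre = (3.6, -5).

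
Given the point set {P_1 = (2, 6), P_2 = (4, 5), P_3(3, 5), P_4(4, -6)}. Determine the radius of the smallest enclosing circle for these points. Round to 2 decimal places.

A smallest enclosing disk is always determined by at most three of the input points on its boundary.
The farthest pair is P_1–P_4 with squared distance 148. The circle on this segment as diameter has centre (3, 0) and r² = 148/4 = 37.
Check P_2: distance² to centre = 26 ≤ 37, so it lies inside.
All remaining points lie in this disk, and no smaller disk contains both endpoints, so this is the minimum enclosing circle.
r = √37 ≈ 6.08.

6.08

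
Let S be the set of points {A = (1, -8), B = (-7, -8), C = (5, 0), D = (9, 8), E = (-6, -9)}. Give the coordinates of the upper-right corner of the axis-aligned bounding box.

(9, 8)

x-range [-7, 9], y-range [-9, 8].
The upper-right corner is (9, 8).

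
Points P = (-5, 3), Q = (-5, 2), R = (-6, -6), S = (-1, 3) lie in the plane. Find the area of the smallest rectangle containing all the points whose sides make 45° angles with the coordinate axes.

In coordinates u = x + y, v = x − y the rectangle is axis-aligned; the map (x,y)→(u,v) scales areas by 2.
u-values: -2, -3, -12, 2; range = 2 − (-12) = 14.
v-values: -8, -7, 0, -4; range = 0 − (-8) = 8.
Area = (14 × 8) / 2 = 56.

56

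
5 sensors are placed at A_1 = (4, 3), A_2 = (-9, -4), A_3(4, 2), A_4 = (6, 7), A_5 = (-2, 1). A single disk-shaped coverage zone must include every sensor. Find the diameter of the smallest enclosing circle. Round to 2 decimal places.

By Welzl's lemma the MEC is supported by two points (diametrically opposite) or three points (on a circumcircle).
The farthest pair is A_2–A_4 with squared distance 346. The circle on this segment as diameter has centre (-1.5, 1.5) and r² = 346/4 = 86.5.
Check A_1: distance² to centre = 32.5 ≤ 86.5, so it lies inside.
All remaining points lie in this disk, and no smaller disk contains both endpoints, so this is the minimum enclosing circle.
Diameter = 2r = 2√(86.5) ≈ 18.60.

18.60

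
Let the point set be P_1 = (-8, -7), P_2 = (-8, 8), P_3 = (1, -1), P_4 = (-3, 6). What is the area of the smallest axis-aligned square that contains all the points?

The bounding box has width 9 and height 15.
An axis-aligned square enclosing the set must have side ≥ max(width, height).
So the minimum side is max(9, 15) = 15.
Area = 15² = 225.

225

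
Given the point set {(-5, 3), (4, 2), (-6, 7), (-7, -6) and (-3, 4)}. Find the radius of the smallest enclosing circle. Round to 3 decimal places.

7.343

The minimum enclosing circle of a finite set is fixed by two of the points (as a diameter) or three (as a circumcircle).
The minimum enclosing circle is determined by three boundary points: (4, 2), (-6, 7), (-7, -6).
Their circumcentre is (-169/54, 13/54) with r² = 78625/1458.
The farthest remaining point (-3, 4) is at distance² 20629/1458 ≤ 78625/1458.
r = √(78625/1458) ≈ 7.343.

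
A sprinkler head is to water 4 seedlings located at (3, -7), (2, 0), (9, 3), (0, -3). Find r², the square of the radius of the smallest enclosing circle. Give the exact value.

The minimum enclosing circle of a finite set is fixed by two of the points (as a diameter) or three (as a circumcircle).
The minimum enclosing circle is determined by three boundary points: (3, -7), (9, 3), (0, -3).
Their circumcentre is (103/18, -11/6) with r² = 5525/162.
The farthest remaining point (2, 0) is at distance² 2789/162 ≤ 5525/162.

5525/162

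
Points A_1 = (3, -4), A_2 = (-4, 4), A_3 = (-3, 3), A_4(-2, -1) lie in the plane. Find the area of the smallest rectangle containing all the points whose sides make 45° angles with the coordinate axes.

22.5

In coordinates u = x + y, v = x − y the rectangle is axis-aligned; the map (x,y)→(u,v) scales areas by 2.
u-values: -1, 0, 0, -3; range = 0 − (-3) = 3.
v-values: 7, -8, -6, -1; range = 7 − (-8) = 15.
Area = (3 × 15) / 2 = 22.5.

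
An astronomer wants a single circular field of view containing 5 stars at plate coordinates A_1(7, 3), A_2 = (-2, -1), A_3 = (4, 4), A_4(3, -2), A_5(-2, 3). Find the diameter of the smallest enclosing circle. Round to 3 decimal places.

9.849

The farthest pair is A_1–A_2 with squared distance 97. The circle on this segment as diameter has centre (2.5, 1) and r² = 97/4 = 24.25.
Check A_3: distance² to centre = 11.25 ≤ 24.25, so it lies inside.
All remaining points lie in this disk, and no smaller disk contains both endpoints, so this is the minimum enclosing circle.
Diameter = 2r = 2√(24.25) ≈ 9.849.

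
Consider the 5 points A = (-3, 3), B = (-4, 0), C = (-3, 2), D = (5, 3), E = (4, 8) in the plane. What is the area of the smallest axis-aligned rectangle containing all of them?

72

x ranges over [-4, 5], width 9.
y ranges over [0, 8], height 8.
Area = 9 × 8 = 72.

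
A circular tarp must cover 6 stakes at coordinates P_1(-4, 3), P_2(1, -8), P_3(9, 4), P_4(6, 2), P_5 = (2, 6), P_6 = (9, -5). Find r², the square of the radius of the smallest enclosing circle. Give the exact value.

By Welzl's lemma the MEC is supported by two points (diametrically opposite) or three points (on a circumcircle).
The minimum enclosing circle is determined by three boundary points: P_1, P_2, P_3.
Their circumcentre is (104/37, -20/37) with r² = 80665/1369.
The farthest remaining point P_6 is at distance² 79666/1369 ≤ 80665/1369.

80665/1369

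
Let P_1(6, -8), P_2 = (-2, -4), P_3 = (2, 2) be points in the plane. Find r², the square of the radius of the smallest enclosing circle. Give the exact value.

29.453125

Side lengths²: P_1P_2² = 80, P_1P_3² = 116, P_2P_3² = 52.
Since P_1P_3² = 116 < 80 + 52 = 132, the triangle is acute, so the smallest enclosing circle is the circumcircle.
Circumcentre = (3.375, -3.25), r² = 29.453125.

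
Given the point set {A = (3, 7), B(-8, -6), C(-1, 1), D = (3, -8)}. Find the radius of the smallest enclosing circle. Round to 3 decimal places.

8.654

The minimum enclosing circle of a finite set is fixed by two of the points (as a diameter) or three (as a circumcircle).
The minimum enclosing circle is determined by three boundary points: A, B, D.
Their circumcentre is (-29/22, -0.5) with r² = 18125/242.
The farthest remaining point C is at distance² 569/242 ≤ 18125/242.
r = √(18125/242) ≈ 8.654.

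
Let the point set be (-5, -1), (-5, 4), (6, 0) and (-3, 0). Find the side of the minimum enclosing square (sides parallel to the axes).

11

The bounding box has width 11 and height 5.
An axis-aligned square enclosing the set must have side ≥ max(width, height).
So the minimum side is max(11, 5) = 11.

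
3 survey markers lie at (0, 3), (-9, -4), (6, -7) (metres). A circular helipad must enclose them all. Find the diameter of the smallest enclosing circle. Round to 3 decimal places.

Call the three points A, B, C in the order given.
Side lengths²: AB² = 130, AC² = 136, BC² = 234.
Since BC² = 234 < 136 + 130 = 266, the triangle is acute, so the smallest enclosing circle is the circumcircle.
Circumcentre = (-29/22, -101/22), r² = 14365/242.
Diameter = 2r = 2√(14365/242) ≈ 15.409.

15.409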